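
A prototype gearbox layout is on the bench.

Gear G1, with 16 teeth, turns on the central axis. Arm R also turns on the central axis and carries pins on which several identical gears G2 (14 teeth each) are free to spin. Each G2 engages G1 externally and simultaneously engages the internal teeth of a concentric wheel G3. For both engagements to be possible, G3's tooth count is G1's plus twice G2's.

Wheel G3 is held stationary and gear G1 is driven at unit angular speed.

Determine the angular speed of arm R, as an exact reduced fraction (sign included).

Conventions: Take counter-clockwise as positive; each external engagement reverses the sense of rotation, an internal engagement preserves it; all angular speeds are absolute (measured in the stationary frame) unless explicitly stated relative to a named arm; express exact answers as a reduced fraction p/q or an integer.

4/15

topology: planetary set — G1 16T / G2 14T / G3 44T, arm = carrier (Willis)
ring teeth: 16 + 2·14 = 44
16(ω_sun−ω_arm) = −44(ω_ring−ω_arm),  ω_ring = 0, ω_sun = 1
16(1−ω_arm) = −44(0−ω_arm)  ⇒  60·ω_arm = 16  ⇒  ω_arm = 4/15
exact speed ratio = 4/15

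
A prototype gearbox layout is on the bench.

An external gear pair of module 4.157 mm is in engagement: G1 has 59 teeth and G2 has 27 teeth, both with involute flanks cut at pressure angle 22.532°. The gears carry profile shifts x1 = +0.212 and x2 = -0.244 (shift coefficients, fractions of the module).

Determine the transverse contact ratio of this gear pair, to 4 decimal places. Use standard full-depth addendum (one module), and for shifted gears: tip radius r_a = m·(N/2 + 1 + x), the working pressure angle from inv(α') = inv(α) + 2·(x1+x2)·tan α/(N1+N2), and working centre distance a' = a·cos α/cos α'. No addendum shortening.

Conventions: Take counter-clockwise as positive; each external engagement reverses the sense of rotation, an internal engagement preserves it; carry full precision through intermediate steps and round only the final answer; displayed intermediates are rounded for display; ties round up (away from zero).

1.6146

single-mesh involute tooth geometry (59T engaging 27T at module 4.157)
base radii: r_b1 = 113.270505, r_b2 = 51.835655
tip radii: r_a1 = 127.669784, r_a2 = 59.262192
inv(α') = inv(22.532°) + 2·(+0.212-0.244)·tan α/(59+27) = 0.02130172  ⇒  α' = 22.42870°
a' = a·cos α / cos α' = 178.7510·cos 22.532°/cos 22.42870° = 178.617687
action lengths: √(r_a1²−r_b1²) = 58.901328, √(r_a2²−r_b2²) = 28.724072
base pitch p_b = π·m·cos α = 12.062705
CR = (58.901328 + 28.724072 − 178.617687·sin 22.42870°)/12.062705 = 1.614628
contact ratio ≈ 1.6146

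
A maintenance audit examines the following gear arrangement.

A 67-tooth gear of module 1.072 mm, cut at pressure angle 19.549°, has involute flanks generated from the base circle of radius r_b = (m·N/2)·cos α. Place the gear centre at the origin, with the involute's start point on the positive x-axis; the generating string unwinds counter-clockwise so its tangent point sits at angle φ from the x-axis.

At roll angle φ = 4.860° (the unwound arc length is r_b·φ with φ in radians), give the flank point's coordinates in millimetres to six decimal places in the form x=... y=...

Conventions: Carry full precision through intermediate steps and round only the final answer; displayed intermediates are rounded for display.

x=33.963403 y=0.006880

recognized (one wheel, involute flank): single-mesh tooth geometry, m = 1.072, N = 67
pitch radius r_p = m·N/2 = 1.072·67/2 = 35.912000
base radius r_b = r_p·cos α = 35.912000·cos 19.549° = 33.841877
roll angle φ = 4.860° = 0.08482300 rad
x = r_b·(cos φ + φ·sin φ) = 33.963403
y = r_b·(sin φ − φ·cos φ) = 0.006880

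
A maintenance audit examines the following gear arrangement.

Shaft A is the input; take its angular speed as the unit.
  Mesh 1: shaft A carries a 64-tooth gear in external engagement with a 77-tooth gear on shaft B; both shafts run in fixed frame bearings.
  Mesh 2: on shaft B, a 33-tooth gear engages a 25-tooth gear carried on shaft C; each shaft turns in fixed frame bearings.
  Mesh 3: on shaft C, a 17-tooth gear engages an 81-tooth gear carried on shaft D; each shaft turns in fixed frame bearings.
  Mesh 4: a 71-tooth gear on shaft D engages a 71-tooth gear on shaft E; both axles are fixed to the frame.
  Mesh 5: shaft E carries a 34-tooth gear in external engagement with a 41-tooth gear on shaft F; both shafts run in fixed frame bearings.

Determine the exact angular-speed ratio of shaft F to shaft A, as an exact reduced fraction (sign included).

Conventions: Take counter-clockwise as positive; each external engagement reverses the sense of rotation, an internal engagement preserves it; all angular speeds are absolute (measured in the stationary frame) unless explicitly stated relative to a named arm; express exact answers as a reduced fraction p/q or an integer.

-36992/193725

class = fixed-axis compound train [5 meshes; 5 ratios multiply, 5 sense flips]
mesh 1 [64T→77T]: running ratio 64/77, sense −
mesh 2 [33T→25T]: running ratio 192/175, sense +
mesh 3 [17T→81T]: running ratio 1088/4725, sense −
mesh 4 [71T→71T]: running ratio 1088/4725, sense +
mesh 5 [34T→41T]: running ratio 36992/193725, sense −
ω_out/ω_in = -36992/193725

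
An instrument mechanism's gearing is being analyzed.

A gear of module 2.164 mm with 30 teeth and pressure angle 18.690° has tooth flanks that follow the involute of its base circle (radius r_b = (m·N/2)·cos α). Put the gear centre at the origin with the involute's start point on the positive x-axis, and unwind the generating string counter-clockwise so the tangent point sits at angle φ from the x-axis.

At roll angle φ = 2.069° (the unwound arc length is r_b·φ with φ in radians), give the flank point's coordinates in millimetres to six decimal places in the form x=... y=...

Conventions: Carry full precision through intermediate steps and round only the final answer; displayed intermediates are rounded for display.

topology: single-mesh involute geometry — m = 2.164, N = 30
pitch radius r_p = m·N/2 = 2.164·30/2 = 32.460000
base radius r_b = r_p·cos α = 32.460000·cos 18.690° = 30.748262
roll angle φ = 2.069° = 0.03611086 rad
x = r_b·(cos φ + φ·sin φ) = 30.768303
y = r_b·(sin φ − φ·cos φ) = 0.000483

x=30.768303 y=0.000483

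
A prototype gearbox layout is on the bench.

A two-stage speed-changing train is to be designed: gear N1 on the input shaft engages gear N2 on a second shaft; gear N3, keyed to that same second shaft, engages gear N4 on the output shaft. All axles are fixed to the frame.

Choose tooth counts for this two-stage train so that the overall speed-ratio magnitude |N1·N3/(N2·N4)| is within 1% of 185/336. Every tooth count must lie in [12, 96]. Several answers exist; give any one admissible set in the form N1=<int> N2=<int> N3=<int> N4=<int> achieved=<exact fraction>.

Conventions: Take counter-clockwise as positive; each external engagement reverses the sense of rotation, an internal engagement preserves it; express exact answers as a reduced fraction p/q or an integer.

N1=15 N2=12 N3=37 N4=84 achieved=185/336

topology: fixed-axis compound train — 2 stages, target 185/336
target = 185/336 in lowest terms: an exact hit needs N1·N3 = k·185 and N2·N4 = k·336 for one integer k, every count in [12, 96]; additionally prefer no 1:1 stage (N1 ≠ N2, N3 ≠ N4)
k = 1…2: no 1:1-free in-range split of k·185 and k·336 into factor pairs; take k = 3
k = 3: N1·N3 = 555 = 15·37, N2·N4 = 1008 = 12·84
achieved = 15·37/(12·84) = 185/336; |achieved − target| = 0 ≤ 37/6720 ✓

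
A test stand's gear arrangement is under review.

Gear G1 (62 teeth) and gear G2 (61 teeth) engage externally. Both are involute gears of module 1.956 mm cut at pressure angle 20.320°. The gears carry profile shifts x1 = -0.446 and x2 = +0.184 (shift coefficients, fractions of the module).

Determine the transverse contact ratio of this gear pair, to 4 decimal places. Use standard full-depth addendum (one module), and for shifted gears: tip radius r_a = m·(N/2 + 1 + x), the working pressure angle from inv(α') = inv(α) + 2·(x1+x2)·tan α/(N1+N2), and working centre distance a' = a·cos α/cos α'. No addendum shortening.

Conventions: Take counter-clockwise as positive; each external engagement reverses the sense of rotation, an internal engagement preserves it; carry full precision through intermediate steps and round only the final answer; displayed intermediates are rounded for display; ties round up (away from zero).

single-mesh involute tooth geometry (62T engaging 61T at module 1.956)
base radii: r_b1 = 56.862487, r_b2 = 55.945350
tip radii: r_a1 = 61.719624, r_a2 = 61.973904
inv(α') = inv(20.320°) + 2·(-0.446+0.184)·tan α/(62+61) = 0.01407964  ⇒  α' = 19.63616°
a' = a·cos α / cos α' = 120.2940·cos 20.320°/cos 19.63616° = 119.773181
action lengths: √(r_a1²−r_b1²) = 23.999366, √(r_a2²−r_b2²) = 26.662382
base pitch p_b = π·m·cos α = 5.762541
CR = (23.999366 + 26.662382 − 119.773181·sin 19.63616°)/5.762541 = 1.806918
contact ratio ≈ 1.8069

1.8069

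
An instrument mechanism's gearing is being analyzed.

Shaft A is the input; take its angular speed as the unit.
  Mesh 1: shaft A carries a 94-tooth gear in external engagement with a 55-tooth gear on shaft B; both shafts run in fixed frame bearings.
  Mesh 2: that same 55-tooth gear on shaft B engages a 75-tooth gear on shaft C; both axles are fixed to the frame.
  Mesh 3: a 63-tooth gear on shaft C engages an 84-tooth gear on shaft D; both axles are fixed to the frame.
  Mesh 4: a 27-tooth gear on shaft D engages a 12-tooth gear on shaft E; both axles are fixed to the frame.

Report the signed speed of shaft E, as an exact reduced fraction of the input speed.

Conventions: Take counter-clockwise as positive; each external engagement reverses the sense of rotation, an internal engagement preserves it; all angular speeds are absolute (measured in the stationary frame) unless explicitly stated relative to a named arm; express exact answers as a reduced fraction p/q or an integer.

4-mesh fixed-axis compound train (all bearings frame-fixed)
mesh 1 [94T→55T]: |ω|/ω_in = 1×94/55 = 94/55, sense flips to −
mesh 2 [55T→75T]: |ω|/ω_in = (94/55)×55/75 = 94/75, sense flips to +
mesh 3 [63T→84T]: |ω|/ω_in = (94/75)×63/84 = 47/50, sense flips to −
mesh 4 [27T→12T]: |ω|/ω_in = (47/50)×27/12 = 423/200, sense flips to +
signed output speed (× input speed) = 423/200

423/200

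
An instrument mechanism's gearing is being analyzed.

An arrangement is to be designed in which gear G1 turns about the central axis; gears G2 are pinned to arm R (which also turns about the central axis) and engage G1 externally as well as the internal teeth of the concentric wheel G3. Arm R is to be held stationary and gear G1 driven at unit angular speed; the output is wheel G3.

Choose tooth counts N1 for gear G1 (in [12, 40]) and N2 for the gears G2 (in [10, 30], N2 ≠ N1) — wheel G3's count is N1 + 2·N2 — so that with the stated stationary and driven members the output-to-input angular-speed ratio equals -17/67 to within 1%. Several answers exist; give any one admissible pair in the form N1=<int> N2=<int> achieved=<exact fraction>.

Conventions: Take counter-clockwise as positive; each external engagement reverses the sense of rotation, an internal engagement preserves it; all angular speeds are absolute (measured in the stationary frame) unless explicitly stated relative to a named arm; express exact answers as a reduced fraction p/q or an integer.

class = planetary set [ratio -17/67 wanted; Willis about the carrier]
Willis with ω_arm = 0: ω_ring/ω_sun = −N1/N3; set equal to -17/67  ⇒  N3/N1 = −1/(-17/67) = 67/17
N3 = N1 + 2·N2  ⇒  N2/N1 = (N3/N1 − 1)/2 = (67/17 − 1)/2 = 25/17
smallest multiple with N1 ≥ 12 and N2 ≥ 10: k = 1  ⇒  N1 = 1·17 = 17, N2 = 1·25 = 25 (N1 ≤ 40, N2 ≤ 30, N2 ≠ N1 ✓), N3 = 17 + 2·25 = 67
check: −N1/N3 with N1 = 17, N3 = 67 gives -17/67; |achieved − target| = 0 ≤ 17/6700 ✓

N1=17 N2=25 achieved=-17/67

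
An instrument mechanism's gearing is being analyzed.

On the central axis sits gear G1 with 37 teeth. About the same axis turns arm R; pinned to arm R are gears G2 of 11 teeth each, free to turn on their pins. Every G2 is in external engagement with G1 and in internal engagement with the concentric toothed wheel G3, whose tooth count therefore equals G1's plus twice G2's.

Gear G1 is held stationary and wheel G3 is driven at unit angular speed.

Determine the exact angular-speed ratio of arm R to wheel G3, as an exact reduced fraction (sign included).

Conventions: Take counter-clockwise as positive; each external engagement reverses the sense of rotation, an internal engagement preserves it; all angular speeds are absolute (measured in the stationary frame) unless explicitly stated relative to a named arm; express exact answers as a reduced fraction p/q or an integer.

planetary set (37T centre, 11T on arm, 59T internal) — Willis relation
ring teeth: 37 + 2·11 = 59
37(ω_sun−ω_arm) = −59(ω_ring−ω_arm),  ω_sun = 0, ω_ring = 1
37(0−ω_arm) = −59(1−ω_arm)  ⇒  96·ω_arm = 59  ⇒  ω_arm = 59/96
ω_out/ω_in = 59/96

59/96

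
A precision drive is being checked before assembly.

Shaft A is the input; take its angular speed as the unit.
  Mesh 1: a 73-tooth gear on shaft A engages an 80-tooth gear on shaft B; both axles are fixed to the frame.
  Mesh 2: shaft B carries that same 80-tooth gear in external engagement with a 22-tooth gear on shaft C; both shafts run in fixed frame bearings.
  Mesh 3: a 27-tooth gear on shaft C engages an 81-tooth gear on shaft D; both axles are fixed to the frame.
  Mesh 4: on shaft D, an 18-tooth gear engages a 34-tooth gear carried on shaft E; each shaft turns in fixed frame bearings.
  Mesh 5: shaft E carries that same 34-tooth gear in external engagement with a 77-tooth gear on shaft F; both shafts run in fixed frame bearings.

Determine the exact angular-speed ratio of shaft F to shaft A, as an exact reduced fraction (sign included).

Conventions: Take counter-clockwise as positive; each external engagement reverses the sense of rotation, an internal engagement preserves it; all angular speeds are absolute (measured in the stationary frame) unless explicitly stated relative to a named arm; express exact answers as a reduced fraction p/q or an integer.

class = fixed-axis compound train [5 meshes; 5 ratios multiply, 5 sense flips]
mesh 1 [73T→80T]: running ratio 73/80, sense −
mesh 2 [80T→22T]: running ratio 73/22, sense +
mesh 3 [27T→81T]: running ratio 73/66, sense −
mesh 4 [18T→34T]: running ratio 219/374, sense +
mesh 5 [34T→77T]: running ratio 219/847, sense −
ω_out/ω_in = -219/847

-219/847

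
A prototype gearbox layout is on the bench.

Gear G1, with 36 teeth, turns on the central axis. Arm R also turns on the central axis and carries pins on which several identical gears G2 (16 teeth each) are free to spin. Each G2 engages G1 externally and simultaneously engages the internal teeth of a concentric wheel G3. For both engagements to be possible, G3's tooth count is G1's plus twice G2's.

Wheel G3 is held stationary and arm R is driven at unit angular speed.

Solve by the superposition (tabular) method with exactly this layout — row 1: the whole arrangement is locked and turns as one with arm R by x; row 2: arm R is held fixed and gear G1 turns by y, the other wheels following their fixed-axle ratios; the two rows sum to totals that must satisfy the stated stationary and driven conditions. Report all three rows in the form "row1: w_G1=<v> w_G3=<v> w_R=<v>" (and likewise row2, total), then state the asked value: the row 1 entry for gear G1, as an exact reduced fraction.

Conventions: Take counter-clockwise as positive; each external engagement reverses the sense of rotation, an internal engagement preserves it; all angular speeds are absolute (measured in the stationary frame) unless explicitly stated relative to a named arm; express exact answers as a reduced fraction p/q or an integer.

topology: planetary set — G1 36T / G2 16T / G3 68T, arm = carrier (Willis)
row 1: whole set turns with the arm by x
superposition row 2 [arm held]: sun y, ring −(36/68)·y, arm 0
boundary: total ω_ring = x − (36/68)·y = 0 and total ω_arm = x = 1  ⇒  y = 17/9, x = 1
row 2 ring = −(36/68)·17/9 = -1
totals (row 1 + row 2): sun 1 + 17/9 = 26/9, ring 1 + (-1) = 0, arm 1 + 0 = 1
asked cell (row1, sun) = 1

row1: w_G1=1 w_G3=1 w_R=1
row2: w_G1=17/9 w_G3=-1 w_R=0
total: w_G1=26/9 w_G3=0 w_R=1
asked value: 1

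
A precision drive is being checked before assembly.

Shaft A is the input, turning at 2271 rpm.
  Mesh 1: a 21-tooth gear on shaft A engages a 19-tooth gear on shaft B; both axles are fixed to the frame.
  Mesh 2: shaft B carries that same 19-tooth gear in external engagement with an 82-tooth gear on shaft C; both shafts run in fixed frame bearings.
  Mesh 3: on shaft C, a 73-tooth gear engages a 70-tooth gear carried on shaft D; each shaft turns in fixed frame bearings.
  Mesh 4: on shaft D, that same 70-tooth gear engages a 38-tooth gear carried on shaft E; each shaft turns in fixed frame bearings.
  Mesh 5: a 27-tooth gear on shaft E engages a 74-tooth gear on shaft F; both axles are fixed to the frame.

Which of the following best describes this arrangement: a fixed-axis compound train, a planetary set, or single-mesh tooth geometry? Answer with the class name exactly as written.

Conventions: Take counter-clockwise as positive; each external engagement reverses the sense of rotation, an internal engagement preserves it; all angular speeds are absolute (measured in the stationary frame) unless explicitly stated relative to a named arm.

fixed-axis compound train

recognized (6 fixed axles, 5 meshes): fixed-axis compound train
classification: fixed-axis compound train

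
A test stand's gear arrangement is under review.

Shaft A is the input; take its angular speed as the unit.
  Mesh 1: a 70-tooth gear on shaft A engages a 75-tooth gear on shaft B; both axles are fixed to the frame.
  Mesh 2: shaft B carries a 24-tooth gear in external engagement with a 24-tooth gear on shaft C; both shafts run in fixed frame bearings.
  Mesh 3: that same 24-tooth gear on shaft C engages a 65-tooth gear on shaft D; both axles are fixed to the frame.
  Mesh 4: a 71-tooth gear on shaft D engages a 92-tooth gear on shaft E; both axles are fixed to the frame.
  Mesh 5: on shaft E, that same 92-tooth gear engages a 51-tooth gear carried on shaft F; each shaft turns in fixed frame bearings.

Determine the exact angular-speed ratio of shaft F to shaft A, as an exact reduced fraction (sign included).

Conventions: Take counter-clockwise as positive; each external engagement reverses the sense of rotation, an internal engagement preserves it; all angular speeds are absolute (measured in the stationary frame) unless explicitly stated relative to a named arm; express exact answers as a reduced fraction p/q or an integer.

class = fixed-axis compound train [5 meshes; 5 ratios multiply, 5 sense flips]
mesh 1 [70T→75T]: running ratio 14/15, sense −
mesh 2 [24T→24T]: running ratio 14/15, sense +
mesh 3 [24T→65T]: running ratio 112/325, sense −
mesh 4 [71T→92T]: running ratio 1988/7475, sense +
mesh 5 [92T→51T]: running ratio 7952/16575, sense −
ω_out/ω_in = -7952/16575

-7952/16575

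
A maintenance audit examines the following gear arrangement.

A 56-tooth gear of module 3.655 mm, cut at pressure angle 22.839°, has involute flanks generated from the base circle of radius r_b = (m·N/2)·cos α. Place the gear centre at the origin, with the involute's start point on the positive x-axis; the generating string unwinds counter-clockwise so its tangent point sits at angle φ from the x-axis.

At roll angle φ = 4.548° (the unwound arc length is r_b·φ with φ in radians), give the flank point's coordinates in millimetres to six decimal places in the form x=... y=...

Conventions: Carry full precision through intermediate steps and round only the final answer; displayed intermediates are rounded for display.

class = single-mesh tooth geometry [base-circle involute, m = 3.655, 56T]
pitch radius r_p = m·N/2 = 3.655·56/2 = 102.340000
base radius r_b = r_p·cos α = 102.340000·cos 22.839° = 94.316459
roll angle φ = 4.548° = 0.07937757 rad
x = r_b·(cos φ + φ·sin φ) = 94.613125
y = r_b·(sin φ − φ·cos φ) = 0.015714

x=94.613125 y=0.015714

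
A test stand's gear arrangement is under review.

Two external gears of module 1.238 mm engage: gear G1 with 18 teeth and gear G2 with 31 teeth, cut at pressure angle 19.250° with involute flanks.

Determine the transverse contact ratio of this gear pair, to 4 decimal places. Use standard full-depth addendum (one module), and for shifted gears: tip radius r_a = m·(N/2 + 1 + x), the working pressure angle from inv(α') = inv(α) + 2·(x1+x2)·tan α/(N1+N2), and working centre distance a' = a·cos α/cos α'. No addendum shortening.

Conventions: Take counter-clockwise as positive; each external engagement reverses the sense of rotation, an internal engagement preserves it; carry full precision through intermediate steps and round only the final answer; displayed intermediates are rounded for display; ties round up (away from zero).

class = single-mesh tooth geometry [involute pair 18T × 31T, m = 1.238]
base radii: r_b1 = 10.519040, r_b2 = 18.116124
tip radii: r_a1 = 12.380000, r_a2 = 20.427000
no profile shift: α' = α, a' = a
action lengths: √(r_a1²−r_b1²) = 6.527955, √(r_a2²−r_b2²) = 9.437604
base pitch p_b = π·m·cos α = 3.671838
CR = (6.527955 + 9.437604 − 30.331000·sin 19.25000°)/3.671838 = 1.624721
contact ratio ≈ 1.6247

1.6247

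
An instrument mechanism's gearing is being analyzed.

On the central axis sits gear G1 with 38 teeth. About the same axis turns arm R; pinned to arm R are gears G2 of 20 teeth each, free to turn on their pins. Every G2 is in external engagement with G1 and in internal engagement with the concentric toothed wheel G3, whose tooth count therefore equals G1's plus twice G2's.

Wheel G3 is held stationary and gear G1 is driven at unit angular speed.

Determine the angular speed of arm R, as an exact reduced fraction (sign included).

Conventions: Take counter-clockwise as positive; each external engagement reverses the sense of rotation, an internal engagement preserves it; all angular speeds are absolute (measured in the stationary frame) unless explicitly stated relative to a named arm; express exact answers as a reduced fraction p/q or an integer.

19/58

topology: planetary set — G1 38T / G2 20T / G3 78T, arm = carrier (Willis)
ring teeth: 38 + 2·20 = 78
38(ω_sun−ω_arm) = −78(ω_ring−ω_arm),  ω_ring = 0, ω_sun = 1
38(1−ω_arm) = −78(0−ω_arm)  ⇒  116·ω_arm = 38  ⇒  ω_arm = 19/58
exact speed ratio = 19/58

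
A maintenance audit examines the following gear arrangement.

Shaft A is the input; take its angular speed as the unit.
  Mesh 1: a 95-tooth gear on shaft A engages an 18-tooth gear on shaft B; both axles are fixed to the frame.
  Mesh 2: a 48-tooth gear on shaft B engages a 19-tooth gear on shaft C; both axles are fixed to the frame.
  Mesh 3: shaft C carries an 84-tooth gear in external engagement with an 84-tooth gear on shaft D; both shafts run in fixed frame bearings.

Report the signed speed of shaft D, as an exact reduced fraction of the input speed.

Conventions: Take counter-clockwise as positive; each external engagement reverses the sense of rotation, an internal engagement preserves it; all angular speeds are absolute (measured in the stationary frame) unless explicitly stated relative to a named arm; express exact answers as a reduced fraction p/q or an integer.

3-mesh fixed-axis compound train (all bearings frame-fixed)
mesh 1 [95T→18T]: |ω|/ω_in = 1×95/18 = 95/18, sense flips to −
mesh 2 [48T→19T]: |ω|/ω_in = (95/18)×48/19 = 40/3, sense flips to +
mesh 3 [84T→84T]: |ω|/ω_in = (40/3)×84/84 = 40/3, sense flips to −
signed output speed (× input speed) = -40/3

-40/3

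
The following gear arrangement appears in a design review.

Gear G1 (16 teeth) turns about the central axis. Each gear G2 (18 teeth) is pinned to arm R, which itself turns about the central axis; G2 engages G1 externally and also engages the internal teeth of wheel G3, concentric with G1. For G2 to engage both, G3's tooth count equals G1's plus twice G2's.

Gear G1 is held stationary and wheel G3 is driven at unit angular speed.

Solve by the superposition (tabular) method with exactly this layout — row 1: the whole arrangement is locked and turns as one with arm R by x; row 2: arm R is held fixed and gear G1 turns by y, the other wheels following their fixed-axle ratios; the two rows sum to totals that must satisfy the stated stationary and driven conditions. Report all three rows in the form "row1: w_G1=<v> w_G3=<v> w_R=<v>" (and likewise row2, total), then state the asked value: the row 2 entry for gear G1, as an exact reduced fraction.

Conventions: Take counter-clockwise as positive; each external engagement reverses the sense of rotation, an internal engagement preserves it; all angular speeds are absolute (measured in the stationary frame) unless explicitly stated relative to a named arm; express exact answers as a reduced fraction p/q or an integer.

row1: w_G1=13/17 w_G3=13/17 w_R=13/17
row2: w_G1=-13/17 w_G3=4/17 w_R=0
total: w_G1=0 w_G3=1 w_R=13/17
asked value: -13/17

recognized (axles ride arm R): planetary set, 16/18/52 teeth
superposition row 1 [locked train]: every member turns x
superposition row 2 [arm held]: sun y, ring −(16/52)·y, arm 0
boundary: total ω_sun = x + y = 0 and total ω_ring = x − (16/52)·y = 1  ⇒  y = -13/17, x = 13/17
row 2 ring = −(16/52)·(-13/17) = 4/17
totals (row 1 + row 2): sun 13/17 + (-13/17) = 0, ring 13/17 + 4/17 = 1, arm 13/17 + 0 = 13/17
asked cell (row2, sun) = -13/17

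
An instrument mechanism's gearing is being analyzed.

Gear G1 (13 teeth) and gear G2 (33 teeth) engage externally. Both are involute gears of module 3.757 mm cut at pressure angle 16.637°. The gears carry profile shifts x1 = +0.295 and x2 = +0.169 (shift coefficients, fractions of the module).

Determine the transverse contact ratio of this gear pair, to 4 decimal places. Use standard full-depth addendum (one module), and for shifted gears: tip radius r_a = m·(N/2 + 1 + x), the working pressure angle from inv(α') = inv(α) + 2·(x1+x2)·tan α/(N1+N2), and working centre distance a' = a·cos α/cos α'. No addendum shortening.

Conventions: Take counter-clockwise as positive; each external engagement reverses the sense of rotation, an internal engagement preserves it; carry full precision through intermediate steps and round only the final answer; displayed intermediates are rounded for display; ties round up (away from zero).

recognized (one external pair, fixed centres): single-mesh tooth geometry, m = 3.757, N1 = 13, N2 = 33
base radii: r_b1 = 23.398206, r_b2 = 59.395447
tip radii: r_a1 = 29.285815, r_a2 = 66.382433
inv(α') = inv(16.637°) + 2·(+0.295+0.169)·tan α/(13+33) = 0.01447411  ⇒  α' = 19.81199°
a' = a·cos α / cos α' = 86.4110·cos 16.637°/cos 19.81199° = 88.002537
action lengths: √(r_a1²−r_b1²) = 17.612010, √(r_a2²−r_b2²) = 29.644702
base pitch p_b = π·m·cos α = 11.308867
CR = (17.612010 + 29.644702 − 88.002537·sin 19.81199°)/11.308867 = 1.541232
contact ratio ≈ 1.5412

1.5412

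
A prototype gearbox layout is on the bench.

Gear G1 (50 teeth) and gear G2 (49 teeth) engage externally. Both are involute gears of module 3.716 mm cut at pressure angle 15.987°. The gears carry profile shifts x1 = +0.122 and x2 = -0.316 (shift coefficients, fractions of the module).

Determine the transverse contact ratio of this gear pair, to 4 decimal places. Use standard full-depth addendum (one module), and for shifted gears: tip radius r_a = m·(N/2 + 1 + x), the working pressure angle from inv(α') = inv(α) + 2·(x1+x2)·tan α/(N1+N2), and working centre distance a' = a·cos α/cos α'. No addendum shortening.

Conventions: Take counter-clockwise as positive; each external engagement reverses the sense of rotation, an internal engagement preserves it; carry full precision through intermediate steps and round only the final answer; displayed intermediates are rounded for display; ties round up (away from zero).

2.0730

topology: single-mesh involute geometry — m = 3.716, 50T/49T pair
base radii: r_b1 = 89.307019, r_b2 = 87.520879
tip radii: r_a1 = 97.069352, r_a2 = 93.583744
inv(α') = inv(15.987°) + 2·(+0.122-0.316)·tan α/(50+49) = 0.00635122  ⇒  α' = 15.15896°
a' = a·cos α / cos α' = 183.9420·cos 15.987°/cos 15.15896° = 183.202609
action lengths: √(r_a1²−r_b1²) = 38.035712, √(r_a2²−r_b2²) = 33.136278
base pitch p_b = π·m·cos α = 11.222651
CR = (38.035712 + 33.136278 − 183.202609·sin 15.15896°)/11.222651 = 2.073030
contact ratio ≈ 2.0730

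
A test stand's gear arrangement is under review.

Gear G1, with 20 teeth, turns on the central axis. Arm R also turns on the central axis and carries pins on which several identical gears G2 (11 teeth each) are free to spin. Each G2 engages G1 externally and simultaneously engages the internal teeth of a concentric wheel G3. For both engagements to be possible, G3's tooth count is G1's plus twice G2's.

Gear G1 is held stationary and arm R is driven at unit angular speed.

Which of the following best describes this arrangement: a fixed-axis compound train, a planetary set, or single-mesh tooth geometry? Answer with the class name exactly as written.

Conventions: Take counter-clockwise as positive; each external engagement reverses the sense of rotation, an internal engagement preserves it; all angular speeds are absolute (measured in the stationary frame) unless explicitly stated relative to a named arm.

planetary set

topology: planetary set — G1 20T / G2 11T / G3 42T, arm = carrier (Willis)
classification: planetary set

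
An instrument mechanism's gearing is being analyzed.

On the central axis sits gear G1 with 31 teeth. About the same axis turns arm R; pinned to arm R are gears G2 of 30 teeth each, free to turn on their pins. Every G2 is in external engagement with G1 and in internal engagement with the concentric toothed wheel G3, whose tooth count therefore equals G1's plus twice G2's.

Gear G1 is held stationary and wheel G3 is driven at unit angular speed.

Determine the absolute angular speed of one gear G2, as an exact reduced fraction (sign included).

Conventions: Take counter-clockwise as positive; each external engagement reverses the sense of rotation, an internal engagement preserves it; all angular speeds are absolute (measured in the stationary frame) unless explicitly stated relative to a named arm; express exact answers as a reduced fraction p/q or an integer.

class = planetary set [G3 = 31+2·30 = 91; Willis about the carrier]
ring teeth: 31 + 2·30 = 91
31(ω_sun−ω_arm) = −91(ω_ring−ω_arm),  ω_sun = 0, ω_ring = 1
31(0−ω_arm) = −91(1−ω_arm)  ⇒  122·ω_arm = 91  ⇒  ω_arm = 91/122
sun–planet mesh: 31·(0−91/122) = −30·(ω_p−ω_arm)  ⇒  ω_p−ω_arm = 2821/3660
ω_p = 91/122 + 2821/3660 = 91/60
exact speed ratio = 91/60

91/60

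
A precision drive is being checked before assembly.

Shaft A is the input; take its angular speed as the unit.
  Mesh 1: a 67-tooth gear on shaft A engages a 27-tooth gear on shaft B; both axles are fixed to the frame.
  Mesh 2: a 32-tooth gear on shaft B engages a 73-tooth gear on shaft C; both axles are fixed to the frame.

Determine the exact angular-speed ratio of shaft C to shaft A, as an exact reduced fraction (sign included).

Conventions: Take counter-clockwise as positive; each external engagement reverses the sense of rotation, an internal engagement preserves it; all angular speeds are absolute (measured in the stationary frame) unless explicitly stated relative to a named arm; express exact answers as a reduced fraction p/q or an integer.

class = fixed-axis compound train [2 meshes; 2 ratios multiply, 2 sense flips]
mesh 1 [67T→27T]: running ratio 67/27, sense −
mesh 2 [32T→73T]: running ratio 2144/1971, sense +
ω_out/ω_in = 2144/1971

2144/1971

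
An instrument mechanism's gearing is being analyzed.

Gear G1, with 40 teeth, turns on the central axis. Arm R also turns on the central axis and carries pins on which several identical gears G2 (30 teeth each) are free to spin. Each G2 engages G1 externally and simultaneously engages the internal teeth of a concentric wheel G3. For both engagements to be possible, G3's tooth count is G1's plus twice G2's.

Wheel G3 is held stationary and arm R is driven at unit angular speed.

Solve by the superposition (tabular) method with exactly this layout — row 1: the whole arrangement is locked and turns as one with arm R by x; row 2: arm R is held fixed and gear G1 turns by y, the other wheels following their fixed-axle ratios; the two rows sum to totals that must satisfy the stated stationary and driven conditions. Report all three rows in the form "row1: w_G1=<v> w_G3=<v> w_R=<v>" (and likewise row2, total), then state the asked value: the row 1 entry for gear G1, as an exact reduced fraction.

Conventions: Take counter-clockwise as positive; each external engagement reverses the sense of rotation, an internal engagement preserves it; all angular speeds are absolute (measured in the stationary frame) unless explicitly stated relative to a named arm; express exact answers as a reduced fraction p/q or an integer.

planetary set (40T centre, 30T on arm, 100T internal) — Willis relation
superposition row 1 [locked train]: every member turns x
row 2: sun turns y, ring = −(40/100)·y, arm 0
boundary: total ω_ring = x − (40/100)·y = 0 and total ω_arm = x = 1  ⇒  y = 5/2, x = 1
row 2 ring = −(40/100)·5/2 = -1
totals (row 1 + row 2): sun 1 + 5/2 = 7/2, ring 1 + (-1) = 0, arm 1 + 0 = 1
asked cell (row1, sun) = 1

row1: w_G1=1 w_G3=1 w_R=1
row2: w_G1=5/2 w_G3=-1 w_R=0
total: w_G1=7/2 w_G3=0 w_R=1
asked value: 1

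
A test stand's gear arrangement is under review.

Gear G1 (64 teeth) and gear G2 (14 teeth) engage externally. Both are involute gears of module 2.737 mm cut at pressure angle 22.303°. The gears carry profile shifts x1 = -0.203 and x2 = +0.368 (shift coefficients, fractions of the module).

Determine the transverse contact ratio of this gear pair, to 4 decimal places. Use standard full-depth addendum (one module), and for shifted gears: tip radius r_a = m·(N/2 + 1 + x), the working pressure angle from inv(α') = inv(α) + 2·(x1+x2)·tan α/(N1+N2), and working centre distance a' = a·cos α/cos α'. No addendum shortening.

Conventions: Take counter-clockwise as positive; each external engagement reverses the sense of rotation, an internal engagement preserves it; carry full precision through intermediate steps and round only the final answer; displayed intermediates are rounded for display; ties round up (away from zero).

1.4399

single-mesh involute tooth geometry (64T engaging 14T at module 2.737)
base radii: r_b1 = 81.031828, r_b2 = 17.725712
tip radii: r_a1 = 89.765389, r_a2 = 22.903216
inv(α') = inv(22.303°) + 2·(-0.203+0.368)·tan α/(64+14) = 0.02266570  ⇒  α' = 22.87736°
a' = a·cos α / cos α' = 106.7430·cos 22.303°/cos 22.87736° = 107.189132
action lengths: √(r_a1²−r_b1²) = 38.622117, √(r_a2²−r_b2²) = 14.503669
base pitch p_b = π·m·cos α = 7.955281
CR = (38.622117 + 14.503669 − 107.189132·sin 22.87736°)/7.955281 = 1.439918
contact ratio ≈ 1.4399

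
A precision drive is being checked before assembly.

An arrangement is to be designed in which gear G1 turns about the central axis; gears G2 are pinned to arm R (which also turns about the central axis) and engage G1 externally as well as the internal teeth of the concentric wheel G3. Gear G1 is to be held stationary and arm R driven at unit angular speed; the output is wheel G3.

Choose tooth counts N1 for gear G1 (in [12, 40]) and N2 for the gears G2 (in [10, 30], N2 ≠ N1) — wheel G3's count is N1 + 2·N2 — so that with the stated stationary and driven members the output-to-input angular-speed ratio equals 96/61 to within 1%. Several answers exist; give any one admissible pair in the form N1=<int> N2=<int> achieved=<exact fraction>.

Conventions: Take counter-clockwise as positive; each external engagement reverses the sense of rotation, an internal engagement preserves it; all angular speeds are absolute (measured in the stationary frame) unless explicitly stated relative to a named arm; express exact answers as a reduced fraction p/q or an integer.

N1=35 N2=13 achieved=96/61

planetary set to be sized for 96/61 (Willis relation)
Willis with ω_sun = 0: ω_ring/ω_arm = (N1+N3)/N3; set equal to 96/61  ⇒  N3/N1 = 1/(96/61 − 1) = 61/35
N3 = N1 + 2·N2  ⇒  N2/N1 = (N3/N1 − 1)/2 = (61/35 − 1)/2 = 13/35
smallest multiple with N1 ≥ 12 and N2 ≥ 10: k = 1  ⇒  N1 = 1·35 = 35, N2 = 1·13 = 13 (N1 ≤ 40, N2 ≤ 30, N2 ≠ N1 ✓), N3 = 35 + 2·13 = 61
check: (N1+N3)/N3 with N1 = 35, N3 = 61 gives 96/61; |achieved − target| = 0 ≤ 24/1525 ✓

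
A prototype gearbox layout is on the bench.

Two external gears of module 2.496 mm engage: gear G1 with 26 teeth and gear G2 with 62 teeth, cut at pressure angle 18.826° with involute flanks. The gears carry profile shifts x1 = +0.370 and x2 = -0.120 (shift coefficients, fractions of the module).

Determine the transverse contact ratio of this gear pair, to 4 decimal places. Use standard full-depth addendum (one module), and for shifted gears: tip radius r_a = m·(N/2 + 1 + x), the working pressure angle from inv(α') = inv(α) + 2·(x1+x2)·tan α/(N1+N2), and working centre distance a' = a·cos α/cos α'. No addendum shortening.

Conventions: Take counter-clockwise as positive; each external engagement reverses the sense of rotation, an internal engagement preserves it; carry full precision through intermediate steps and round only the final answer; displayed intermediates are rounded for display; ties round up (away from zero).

1.6648

topology: single-mesh involute geometry — m = 2.496, 26T/62T pair
base radii: r_b1 = 30.712127, r_b2 = 73.236610
tip radii: r_a1 = 35.867520, r_a2 = 79.572480
inv(α') = inv(18.826°) + 2·(+0.370-0.120)·tan α/(26+62) = 0.01429566  ⇒  α' = 19.73287°
a' = a·cos α / cos α' = 109.8240·cos 18.826°/cos 19.73287° = 110.433740
action lengths: √(r_a1²−r_b1²) = 18.526852, √(r_a2²−r_b2²) = 31.115567
base pitch p_b = π·m·cos α = 7.421922
CR = (18.526852 + 31.115567 − 110.433740·sin 19.73287°)/7.421922 = 1.664809
contact ratio ≈ 1.6648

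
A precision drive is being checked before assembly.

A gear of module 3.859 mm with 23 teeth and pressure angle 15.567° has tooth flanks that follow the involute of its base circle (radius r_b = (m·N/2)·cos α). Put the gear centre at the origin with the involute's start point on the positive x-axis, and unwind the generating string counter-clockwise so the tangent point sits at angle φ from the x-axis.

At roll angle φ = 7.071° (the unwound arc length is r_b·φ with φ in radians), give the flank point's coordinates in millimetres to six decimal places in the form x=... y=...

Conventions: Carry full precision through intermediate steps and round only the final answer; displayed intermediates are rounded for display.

topology: single-mesh involute geometry — m = 3.859, N = 23
pitch radius r_p = m·N/2 = 3.859·23/2 = 44.378500
base radius r_b = r_p·cos α = 44.378500·cos 15.567° = 42.750577
roll angle φ = 7.071° = 0.12341223 rad
x = r_b·(cos φ + φ·sin φ) = 43.074896
y = r_b·(sin φ − φ·cos φ) = 0.026744

x=43.074896 y=0.026744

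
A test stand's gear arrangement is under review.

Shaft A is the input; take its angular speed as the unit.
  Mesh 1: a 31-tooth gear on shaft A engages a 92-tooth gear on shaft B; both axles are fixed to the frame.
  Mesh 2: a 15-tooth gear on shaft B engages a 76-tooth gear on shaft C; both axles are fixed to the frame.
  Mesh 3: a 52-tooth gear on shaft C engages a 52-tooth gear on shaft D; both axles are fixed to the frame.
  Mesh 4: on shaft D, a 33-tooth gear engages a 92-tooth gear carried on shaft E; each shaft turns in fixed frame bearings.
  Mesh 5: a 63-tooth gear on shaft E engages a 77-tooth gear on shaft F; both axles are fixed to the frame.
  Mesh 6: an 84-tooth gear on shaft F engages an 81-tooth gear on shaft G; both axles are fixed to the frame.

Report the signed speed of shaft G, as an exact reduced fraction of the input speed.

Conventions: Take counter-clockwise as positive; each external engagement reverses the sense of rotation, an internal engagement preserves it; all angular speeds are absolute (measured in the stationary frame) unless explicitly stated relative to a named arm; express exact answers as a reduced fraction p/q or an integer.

3255/160816

6-mesh fixed-axis compound train (all bearings frame-fixed)
mesh 1 [31T→92T]: |ω|/ω_in = 1×31/92 = 31/92, sense flips to −
mesh 2 [15T→76T]: |ω|/ω_in = (31/92)×15/76 = 465/6992, sense flips to +
mesh 3 [52T→52T]: |ω|/ω_in = (465/6992)×52/52 = 465/6992, sense flips to −
mesh 4 [33T→92T]: |ω|/ω_in = (465/6992)×33/92 = 15345/643264, sense flips to +
mesh 5 [63T→77T]: |ω|/ω_in = (15345/643264)×63/77 = 12555/643264, sense flips to −
mesh 6 [84T→81T]: |ω|/ω_in = (12555/643264)×84/81 = 3255/160816, sense flips to +
signed output speed (× input speed) = 3255/160816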